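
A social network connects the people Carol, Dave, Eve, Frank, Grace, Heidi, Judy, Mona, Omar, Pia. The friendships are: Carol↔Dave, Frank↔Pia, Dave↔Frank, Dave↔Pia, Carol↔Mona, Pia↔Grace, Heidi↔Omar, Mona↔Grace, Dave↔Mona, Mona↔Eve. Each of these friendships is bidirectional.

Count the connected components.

3

From Carol: component {Carol, Dave, Eve, Frank, Grace, Mona, Pia}.
From Heidi: component {Heidi, Omar}.
From Judy: component {Judy}.
That's 3 components.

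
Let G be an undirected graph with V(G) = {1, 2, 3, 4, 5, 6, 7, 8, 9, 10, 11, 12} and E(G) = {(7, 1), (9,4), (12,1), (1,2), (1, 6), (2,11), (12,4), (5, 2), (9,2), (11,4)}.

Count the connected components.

4

From 1: component {1, 2, 4, 5, 6, 7, 9, 11, 12}.
From 3: component {3}.
From 8: component {8}.
From 10: component {10}.
That's 4 components.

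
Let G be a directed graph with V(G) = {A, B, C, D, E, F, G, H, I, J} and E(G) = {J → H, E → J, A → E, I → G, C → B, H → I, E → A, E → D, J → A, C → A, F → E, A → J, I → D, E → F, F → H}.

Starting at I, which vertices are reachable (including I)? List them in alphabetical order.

Start at I.
Its neighbours: D, G.
Nothing further is reachable.

D, G, I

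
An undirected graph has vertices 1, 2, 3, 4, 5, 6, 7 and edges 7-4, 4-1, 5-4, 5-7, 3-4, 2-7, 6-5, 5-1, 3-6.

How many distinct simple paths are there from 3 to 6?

4

3–4–1–5–6
3–4–5–6
3–4–7–5–6
3–6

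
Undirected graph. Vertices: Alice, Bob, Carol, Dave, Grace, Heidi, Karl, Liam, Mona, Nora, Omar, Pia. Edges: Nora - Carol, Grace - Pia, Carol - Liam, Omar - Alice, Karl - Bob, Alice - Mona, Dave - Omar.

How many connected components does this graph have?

5

From Alice: component {Alice, Dave, Mona, Omar}.
From Bob: component {Bob, Karl}.
From Carol: component {Carol, Liam, Nora}.
From Grace: component {Grace, Pia}.
From Heidi: component {Heidi}.
That's 5 components.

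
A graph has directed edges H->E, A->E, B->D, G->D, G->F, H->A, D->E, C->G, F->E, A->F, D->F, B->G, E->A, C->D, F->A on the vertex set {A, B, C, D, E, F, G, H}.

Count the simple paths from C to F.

C→D→E→A→F
C→D→F
C→G→D→E→A→F
C→G→D→F
C→G→F

5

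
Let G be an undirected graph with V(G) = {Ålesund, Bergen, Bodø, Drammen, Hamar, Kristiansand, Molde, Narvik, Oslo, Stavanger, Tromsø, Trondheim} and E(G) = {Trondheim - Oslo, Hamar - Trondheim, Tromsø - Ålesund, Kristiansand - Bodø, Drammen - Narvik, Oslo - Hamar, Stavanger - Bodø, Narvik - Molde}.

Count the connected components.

5

From Ålesund: component {Ålesund, Tromsø}.
From Bergen: component {Bergen}.
From Bodø: component {Bodø, Kristiansand, Stavanger}.
From Drammen: component {Drammen, Molde, Narvik}.
From Hamar: component {Hamar, Oslo, Trondheim}.
That's 5 components.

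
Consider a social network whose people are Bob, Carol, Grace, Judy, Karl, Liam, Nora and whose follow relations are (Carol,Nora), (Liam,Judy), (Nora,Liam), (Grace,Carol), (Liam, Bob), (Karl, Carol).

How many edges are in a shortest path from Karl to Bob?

4

Distance 0: Karl.
Distance 1: Carol.
Distance 2: Nora.
Distance 3: Liam.
Distance 4: Bob, Judy — contains Bob.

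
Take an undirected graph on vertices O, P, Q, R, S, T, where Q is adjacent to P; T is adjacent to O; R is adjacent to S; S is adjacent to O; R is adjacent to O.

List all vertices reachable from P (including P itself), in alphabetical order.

P, Q

Start at P.
Its neighbours: Q.
Nothing further is reachable.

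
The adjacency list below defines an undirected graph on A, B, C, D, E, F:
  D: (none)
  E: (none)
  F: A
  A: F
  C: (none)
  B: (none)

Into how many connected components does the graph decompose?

From A: component {A, F}.
From B: component {B}.
From C: component {C}.
From D: component {D}.
From E: component {E}.
That's 5 components.

5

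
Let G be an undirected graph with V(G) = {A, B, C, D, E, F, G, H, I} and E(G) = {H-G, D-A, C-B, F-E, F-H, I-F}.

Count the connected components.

3

From A: component {A, D}.
From B: component {B, C}.
From E: component {E, F, G, H, I}.
That's 3 components.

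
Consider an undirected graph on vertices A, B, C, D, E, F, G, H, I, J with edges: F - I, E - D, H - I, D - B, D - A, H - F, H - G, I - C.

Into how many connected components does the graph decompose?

From A: component {A, B, D, E}.
From C: component {C, F, G, H, I}.
From J: component {J}.
That's 3 components.

3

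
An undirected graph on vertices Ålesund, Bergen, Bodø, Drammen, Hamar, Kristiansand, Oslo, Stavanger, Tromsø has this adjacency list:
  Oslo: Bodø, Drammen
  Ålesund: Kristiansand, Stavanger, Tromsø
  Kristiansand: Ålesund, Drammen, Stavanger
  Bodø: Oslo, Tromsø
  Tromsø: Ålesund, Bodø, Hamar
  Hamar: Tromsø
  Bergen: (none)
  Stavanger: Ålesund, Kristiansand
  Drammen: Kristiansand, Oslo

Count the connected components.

From Ålesund: component {Ålesund, Bodø, Drammen, Hamar, Kristiansand, Oslo, Stavanger, Tromsø}.
From Bergen: component {Bergen}.
That's 2 components.

2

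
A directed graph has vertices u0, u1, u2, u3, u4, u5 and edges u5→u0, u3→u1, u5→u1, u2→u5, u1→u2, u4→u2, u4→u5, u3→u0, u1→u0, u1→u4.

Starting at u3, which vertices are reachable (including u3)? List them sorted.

u0, u1, u2, u3, u4, u5

Start at u3.
Its neighbours: u0, u1.
Then their neighbours: u2, u4.
Then next layer: u5.
Every vertex is now reached.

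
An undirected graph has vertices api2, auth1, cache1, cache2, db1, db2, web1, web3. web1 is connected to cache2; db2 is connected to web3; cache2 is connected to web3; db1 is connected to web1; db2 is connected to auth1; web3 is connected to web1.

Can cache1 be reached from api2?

api2 has no edges, so nothing is reachable from it.

No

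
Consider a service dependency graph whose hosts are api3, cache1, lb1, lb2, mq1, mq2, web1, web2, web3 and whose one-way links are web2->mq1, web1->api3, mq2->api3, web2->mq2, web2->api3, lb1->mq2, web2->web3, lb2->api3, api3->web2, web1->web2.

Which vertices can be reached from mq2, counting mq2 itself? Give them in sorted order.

Start at mq2.
Its neighbours: api3.
Then their neighbours: web2.
Then next layer: mq1, web3.
Nothing further is reachable.

api3, mq1, mq2, web2, web3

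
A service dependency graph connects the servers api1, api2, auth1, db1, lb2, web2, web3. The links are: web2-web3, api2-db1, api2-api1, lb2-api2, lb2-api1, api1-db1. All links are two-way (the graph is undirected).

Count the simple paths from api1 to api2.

3

api1–api2
api1–db1–api2
api1–lb2–api2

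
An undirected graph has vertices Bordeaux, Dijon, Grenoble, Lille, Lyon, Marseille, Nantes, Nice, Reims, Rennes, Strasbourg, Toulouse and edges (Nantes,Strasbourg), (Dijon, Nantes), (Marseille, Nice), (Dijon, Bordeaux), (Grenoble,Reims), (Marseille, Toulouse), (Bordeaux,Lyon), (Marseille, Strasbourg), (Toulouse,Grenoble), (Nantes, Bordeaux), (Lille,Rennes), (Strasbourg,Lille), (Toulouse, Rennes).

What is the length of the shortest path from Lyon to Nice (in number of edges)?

Distance 0: Lyon.
Distance 1: Bordeaux.
Distance 2: Dijon, Nantes.
Distance 3: Strasbourg.
Distance 4: Lille, Marseille.
Distance 5: Nice, Rennes, Toulouse — contains Nice.

5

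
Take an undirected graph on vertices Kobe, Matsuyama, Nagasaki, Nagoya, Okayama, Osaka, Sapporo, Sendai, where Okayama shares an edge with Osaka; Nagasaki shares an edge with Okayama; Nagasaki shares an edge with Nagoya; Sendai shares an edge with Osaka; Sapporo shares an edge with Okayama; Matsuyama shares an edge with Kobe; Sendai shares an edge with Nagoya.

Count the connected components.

From Kobe: component {Kobe, Matsuyama}.
From Nagasaki: component {Nagasaki, Nagoya, Okayama, Osaka, Sapporo, Sendai}.
That's 2 components.

2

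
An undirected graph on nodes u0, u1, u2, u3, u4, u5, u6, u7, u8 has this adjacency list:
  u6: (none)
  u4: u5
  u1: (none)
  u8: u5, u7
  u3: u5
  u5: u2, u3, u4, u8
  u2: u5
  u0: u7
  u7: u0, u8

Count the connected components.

From u0: component {u0, u2, u3, u4, u5, u7, u8}.
From u1: component {u1}.
From u6: component {u6}.
That's 3 components.

3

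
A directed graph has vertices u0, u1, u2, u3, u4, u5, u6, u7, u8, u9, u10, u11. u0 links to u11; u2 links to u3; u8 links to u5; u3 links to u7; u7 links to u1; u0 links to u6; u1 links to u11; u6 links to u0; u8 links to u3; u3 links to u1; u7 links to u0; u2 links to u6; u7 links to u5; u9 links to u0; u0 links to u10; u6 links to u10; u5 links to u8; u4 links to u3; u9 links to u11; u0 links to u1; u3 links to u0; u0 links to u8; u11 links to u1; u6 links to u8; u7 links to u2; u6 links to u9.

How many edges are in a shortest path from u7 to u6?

2

Distance 0: u7.
Distance 1: u0, u1, u2, u5.
Distance 2: u3, u6, u8, u10, u11 — contains u6.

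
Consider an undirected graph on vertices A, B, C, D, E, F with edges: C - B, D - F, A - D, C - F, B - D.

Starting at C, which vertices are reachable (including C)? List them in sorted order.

A, B, C, D, F

Start at C.
Its neighbours: B, F.
Then their neighbours: D.
Then next layer: A.
Nothing further is reachable.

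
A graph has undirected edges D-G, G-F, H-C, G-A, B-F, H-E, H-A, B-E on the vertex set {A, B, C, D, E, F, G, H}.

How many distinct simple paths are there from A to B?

A–G–F–B
A–H–E–B

2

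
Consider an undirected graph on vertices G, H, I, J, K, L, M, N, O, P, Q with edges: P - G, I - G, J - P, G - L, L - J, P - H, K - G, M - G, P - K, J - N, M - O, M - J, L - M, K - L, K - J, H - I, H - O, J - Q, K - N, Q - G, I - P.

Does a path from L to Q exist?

Yes

Explore from L.
Distance 1: reach G, J, K, M.
Distance 2: reach I, N, O, P, Q.
Found Q.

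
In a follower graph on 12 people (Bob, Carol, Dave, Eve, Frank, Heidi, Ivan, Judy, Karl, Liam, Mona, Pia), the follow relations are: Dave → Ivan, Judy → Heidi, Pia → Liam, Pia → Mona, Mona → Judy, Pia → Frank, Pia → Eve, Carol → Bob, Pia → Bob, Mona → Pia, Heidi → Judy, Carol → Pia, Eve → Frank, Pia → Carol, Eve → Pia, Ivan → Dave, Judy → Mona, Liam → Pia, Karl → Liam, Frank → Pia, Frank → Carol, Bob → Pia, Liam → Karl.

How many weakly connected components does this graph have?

From Bob: component {Bob, Carol, Eve, Frank, Heidi, Judy, Karl, Liam, Mona, Pia}.
From Dave: component {Dave, Ivan}.
That's 2 components.

2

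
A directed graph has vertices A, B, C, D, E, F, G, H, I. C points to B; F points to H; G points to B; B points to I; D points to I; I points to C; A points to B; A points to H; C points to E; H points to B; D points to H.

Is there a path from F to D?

Explore from F.
Distance 1: reach H.
Distance 2: reach B.
Distance 3: reach I.
Distance 4: reach C.
Distance 5: reach E.
The search from F is exhausted; no directed path reaches D.

No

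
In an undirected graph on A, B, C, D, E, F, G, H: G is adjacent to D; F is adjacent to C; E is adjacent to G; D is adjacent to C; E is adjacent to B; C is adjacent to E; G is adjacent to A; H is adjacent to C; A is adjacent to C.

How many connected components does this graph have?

1

From A: component {A, B, C, D, E, F, G, H}.
That's 1 component.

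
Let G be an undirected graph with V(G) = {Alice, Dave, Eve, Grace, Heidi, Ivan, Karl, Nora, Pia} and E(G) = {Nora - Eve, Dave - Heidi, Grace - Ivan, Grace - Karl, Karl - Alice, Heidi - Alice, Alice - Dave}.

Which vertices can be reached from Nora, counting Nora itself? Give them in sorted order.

Start at Nora.
Its neighbours: Eve.
Nothing further is reachable.

Eve, Nora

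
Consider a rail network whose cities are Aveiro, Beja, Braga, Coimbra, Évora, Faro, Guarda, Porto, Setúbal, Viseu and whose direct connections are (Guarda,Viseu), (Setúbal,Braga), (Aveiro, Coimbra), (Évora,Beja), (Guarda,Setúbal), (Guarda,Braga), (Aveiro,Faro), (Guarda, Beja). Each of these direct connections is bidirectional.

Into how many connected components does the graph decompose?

3

From Aveiro: component {Aveiro, Coimbra, Faro}.
From Beja: component {Beja, Braga, Évora, Guarda, Setúbal, Viseu}.
From Porto: component {Porto}.
That's 3 components.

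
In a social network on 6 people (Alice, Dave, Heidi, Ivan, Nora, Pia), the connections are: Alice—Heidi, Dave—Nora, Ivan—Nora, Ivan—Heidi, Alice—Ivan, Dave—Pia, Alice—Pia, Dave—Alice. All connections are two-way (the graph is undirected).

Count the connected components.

1

From Alice: component {Alice, Dave, Heidi, Ivan, Nora, Pia}.
That's 1 component.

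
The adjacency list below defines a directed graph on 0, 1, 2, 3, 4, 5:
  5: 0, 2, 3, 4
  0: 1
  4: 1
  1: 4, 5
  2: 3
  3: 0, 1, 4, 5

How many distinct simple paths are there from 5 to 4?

5→0→1→4
5→2→3→0→1→4
5→2→3→1→4
5→2→3→4
5→3→0→1→4
5→3→1→4
5→3→4
5→4

8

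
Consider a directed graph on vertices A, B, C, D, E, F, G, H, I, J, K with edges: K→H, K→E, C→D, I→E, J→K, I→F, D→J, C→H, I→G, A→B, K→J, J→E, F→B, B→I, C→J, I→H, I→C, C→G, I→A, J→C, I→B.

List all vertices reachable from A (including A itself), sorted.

A, B, C, D, E, F, G, H, I, J, K

Start at A.
Its neighbours: B.
Then their neighbours: I.
Then next layer: C, E, F, G, H.
Then next layer: D, J.
Then next layer: K.
Every vertex is now reached.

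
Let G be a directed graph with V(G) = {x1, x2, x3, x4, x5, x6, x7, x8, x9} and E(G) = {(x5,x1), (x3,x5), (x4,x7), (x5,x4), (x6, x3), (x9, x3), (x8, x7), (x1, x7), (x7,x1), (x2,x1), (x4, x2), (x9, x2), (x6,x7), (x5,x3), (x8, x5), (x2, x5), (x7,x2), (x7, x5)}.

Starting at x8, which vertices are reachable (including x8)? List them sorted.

Start at x8.
Its neighbours: x5, x7.
Then their neighbours: x1, x2, x3, x4.
Nothing further is reachable.

x1, x2, x3, x4, x5, x7, x8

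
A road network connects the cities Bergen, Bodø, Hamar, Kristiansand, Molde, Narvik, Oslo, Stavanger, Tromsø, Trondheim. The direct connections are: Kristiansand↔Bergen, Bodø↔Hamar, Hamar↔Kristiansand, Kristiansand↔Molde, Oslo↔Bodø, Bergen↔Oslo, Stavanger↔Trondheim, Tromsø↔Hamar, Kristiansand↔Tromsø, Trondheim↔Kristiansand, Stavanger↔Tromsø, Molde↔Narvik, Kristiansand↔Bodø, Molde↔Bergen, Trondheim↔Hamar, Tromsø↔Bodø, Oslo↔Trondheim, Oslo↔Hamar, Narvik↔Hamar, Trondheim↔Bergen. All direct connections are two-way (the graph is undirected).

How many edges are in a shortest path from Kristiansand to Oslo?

2

Distance 0: Kristiansand.
Distance 1: Bergen, Bodø, Hamar, Molde, Tromsø, Trondheim.
Distance 2: Narvik, Oslo, Stavanger — contains Oslo.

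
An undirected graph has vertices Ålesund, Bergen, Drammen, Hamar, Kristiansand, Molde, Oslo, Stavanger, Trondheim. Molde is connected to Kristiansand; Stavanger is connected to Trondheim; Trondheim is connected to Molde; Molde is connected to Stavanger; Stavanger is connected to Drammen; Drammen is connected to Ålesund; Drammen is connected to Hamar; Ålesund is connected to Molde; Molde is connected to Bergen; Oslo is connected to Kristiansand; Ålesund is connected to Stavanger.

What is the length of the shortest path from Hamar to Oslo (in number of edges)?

Distance 0: Hamar.
Distance 1: Drammen.
Distance 2: Ålesund, Stavanger.
Distance 3: Molde, Trondheim.
Distance 4: Bergen, Kristiansand.
Distance 5: Oslo — contains Oslo.

5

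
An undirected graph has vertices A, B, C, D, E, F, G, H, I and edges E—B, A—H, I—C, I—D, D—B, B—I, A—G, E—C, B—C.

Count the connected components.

From A: component {A, G, H}.
From B: component {B, C, D, E, I}.
From F: component {F}.
That's 3 components.

3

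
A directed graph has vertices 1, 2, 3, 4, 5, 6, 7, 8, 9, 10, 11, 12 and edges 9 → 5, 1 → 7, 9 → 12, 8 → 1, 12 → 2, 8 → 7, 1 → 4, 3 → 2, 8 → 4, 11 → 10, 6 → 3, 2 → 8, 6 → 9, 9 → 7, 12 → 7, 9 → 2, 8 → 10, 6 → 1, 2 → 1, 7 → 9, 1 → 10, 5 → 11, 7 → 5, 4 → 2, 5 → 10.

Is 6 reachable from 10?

No

10 has no outgoing edges, so nothing is reachable from it.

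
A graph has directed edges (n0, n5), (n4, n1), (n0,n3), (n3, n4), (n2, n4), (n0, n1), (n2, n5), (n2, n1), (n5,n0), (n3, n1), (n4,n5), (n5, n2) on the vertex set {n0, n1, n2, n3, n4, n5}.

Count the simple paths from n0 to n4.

n0→n3→n4
n0→n5→n2→n4

2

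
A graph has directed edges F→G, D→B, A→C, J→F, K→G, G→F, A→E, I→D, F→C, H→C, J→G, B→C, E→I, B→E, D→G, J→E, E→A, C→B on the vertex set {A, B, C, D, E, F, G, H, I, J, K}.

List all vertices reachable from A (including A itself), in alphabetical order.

Start at A.
Its neighbours: C, E.
Then their neighbours: B, I.
Then next layer: D.
Then next layer: G.
Then next layer: F.
Nothing further is reachable.

A, B, C, D, E, F, G, I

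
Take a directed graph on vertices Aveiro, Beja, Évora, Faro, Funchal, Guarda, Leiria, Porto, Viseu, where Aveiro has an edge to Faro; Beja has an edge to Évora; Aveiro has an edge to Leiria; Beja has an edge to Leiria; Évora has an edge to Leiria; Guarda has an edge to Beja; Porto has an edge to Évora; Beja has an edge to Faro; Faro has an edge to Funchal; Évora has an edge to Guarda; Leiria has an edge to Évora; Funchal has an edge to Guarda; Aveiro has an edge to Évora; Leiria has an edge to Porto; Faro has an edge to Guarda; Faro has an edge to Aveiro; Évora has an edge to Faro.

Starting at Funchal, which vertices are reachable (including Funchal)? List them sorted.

Start at Funchal.
Its neighbours: Guarda.
Then their neighbours: Beja.
Then next layer: Évora, Faro, Leiria.
Then next layer: Aveiro, Porto.
Nothing further is reachable.

Aveiro, Beja, Évora, Faro, Funchal, Guarda, Leiria, Porto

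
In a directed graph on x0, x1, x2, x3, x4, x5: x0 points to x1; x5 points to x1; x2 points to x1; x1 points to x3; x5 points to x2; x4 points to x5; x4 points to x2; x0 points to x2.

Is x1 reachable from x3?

No

x3 has no outgoing edges, so nothing is reachable from it.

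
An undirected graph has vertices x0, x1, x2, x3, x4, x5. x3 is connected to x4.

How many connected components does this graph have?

5

From x0: component {x0}.
From x1: component {x1}.
From x2: component {x2}.
From x3: component {x3, x4}.
From x5: component {x5}.
That's 5 components.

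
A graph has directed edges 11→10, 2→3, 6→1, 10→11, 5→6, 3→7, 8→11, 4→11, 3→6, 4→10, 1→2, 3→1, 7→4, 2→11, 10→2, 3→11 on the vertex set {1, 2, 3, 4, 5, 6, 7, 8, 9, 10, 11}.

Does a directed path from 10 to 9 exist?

No

Explore from 10.
Distance 1: reach 2, 11.
Distance 2: reach 3.
Distance 3: reach 1, 6, 7.
Distance 4: reach 4.
The search from 10 is exhausted; no directed path reaches 9.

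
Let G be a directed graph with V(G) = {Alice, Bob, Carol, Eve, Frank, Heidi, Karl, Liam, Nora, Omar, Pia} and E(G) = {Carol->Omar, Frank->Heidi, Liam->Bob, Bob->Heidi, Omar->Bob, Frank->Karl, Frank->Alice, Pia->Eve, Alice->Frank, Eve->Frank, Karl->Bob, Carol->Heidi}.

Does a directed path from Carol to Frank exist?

Explore from Carol.
Distance 1: reach Heidi, Omar.
Distance 2: reach Bob.
The search from Carol is exhausted; no directed path reaches Frank.

No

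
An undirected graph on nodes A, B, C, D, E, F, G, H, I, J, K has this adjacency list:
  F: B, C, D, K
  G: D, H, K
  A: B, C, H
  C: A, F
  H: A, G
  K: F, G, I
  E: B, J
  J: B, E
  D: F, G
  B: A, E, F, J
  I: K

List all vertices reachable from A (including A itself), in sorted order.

Start at A.
Its neighbours: B, C, H.
Then their neighbours: E, F, G, J.
Then next layer: D, K.
Then next layer: I.
Every vertex is now reached.

A, B, C, D, E, F, G, H, I, J, K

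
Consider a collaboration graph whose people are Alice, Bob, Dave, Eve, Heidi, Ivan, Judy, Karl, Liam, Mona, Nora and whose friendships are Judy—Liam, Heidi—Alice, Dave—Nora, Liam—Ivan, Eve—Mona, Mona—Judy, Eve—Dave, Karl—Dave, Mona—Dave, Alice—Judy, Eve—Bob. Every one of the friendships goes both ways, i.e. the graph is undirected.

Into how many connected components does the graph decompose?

From Alice: component {Alice, Bob, Dave, Eve, Heidi, Ivan, Judy, Karl, Liam, Mona, Nora}.
That's 1 component.

1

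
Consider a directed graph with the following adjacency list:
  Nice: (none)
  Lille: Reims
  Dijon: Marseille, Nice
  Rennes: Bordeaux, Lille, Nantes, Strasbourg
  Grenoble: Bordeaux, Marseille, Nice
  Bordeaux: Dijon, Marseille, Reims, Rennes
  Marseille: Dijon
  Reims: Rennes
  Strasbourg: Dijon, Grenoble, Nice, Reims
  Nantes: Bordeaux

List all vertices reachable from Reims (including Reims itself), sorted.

Start at Reims.
Its neighbours: Rennes.
Then their neighbours: Bordeaux, Lille, Nantes, Strasbourg.
Then next layer: Dijon, Grenoble, Marseille, Nice.
Every vertex is now reached.

Bordeaux, Dijon, Grenoble, Lille, Marseille, Nantes, Nice, Reims, Rennes, Strasbourg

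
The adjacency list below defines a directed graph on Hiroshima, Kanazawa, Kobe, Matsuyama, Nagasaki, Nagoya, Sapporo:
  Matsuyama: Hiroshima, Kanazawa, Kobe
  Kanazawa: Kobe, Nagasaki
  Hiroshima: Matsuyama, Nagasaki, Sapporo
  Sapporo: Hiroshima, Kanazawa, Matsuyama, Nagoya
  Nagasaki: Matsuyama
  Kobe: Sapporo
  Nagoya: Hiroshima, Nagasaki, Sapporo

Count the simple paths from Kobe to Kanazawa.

Kobe→Sapporo→Hiroshima→Matsuyama→Kanazawa
Kobe→Sapporo→Hiroshima→Nagasaki→Matsuyama→Kanazawa
Kobe→Sapporo→Kanazawa
Kobe→Sapporo→Matsuyama→Kanazawa
Kobe→Sapporo→Nagoya→Hiroshima→Matsuyama→Kanazawa
Kobe→Sapporo→Nagoya→Hiroshima→Nagasaki→Matsuyama→Kanazawa
Kobe→Sapporo→Nagoya→Nagasaki→Matsuyama→Kanazawa

7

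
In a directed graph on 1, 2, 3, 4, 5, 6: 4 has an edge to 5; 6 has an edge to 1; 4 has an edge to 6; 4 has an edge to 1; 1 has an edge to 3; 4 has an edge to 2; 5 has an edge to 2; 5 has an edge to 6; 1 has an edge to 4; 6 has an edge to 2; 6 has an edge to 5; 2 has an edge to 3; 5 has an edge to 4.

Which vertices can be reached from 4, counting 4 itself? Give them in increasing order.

Start at 4.
Its neighbours: 1, 2, 5, 6.
Then their neighbours: 3.
Every vertex is now reached.

1, 2, 3, 4, 5, 6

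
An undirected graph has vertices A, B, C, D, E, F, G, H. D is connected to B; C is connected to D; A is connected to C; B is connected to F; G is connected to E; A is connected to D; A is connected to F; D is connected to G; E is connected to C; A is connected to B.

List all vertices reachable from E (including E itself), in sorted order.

A, B, C, D, E, F, G

Start at E.
Its neighbours: C, G.
Then their neighbours: A, D.
Then next layer: B, F.
Nothing further is reachable.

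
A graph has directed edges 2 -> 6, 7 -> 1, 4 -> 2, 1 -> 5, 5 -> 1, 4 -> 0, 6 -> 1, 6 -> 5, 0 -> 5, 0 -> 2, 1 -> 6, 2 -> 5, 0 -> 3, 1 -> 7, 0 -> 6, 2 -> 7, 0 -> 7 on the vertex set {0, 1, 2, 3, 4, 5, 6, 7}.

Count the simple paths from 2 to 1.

2→5→1
2→6→1
2→6→5→1
2→7→1

4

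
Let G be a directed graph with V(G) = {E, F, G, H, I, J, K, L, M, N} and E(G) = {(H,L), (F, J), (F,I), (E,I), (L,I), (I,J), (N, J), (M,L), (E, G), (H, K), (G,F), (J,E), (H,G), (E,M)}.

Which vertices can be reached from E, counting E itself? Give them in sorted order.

E, F, G, I, J, L, M

Start at E.
Its neighbours: G, I, M.
Then their neighbours: F, J, L.
Nothing further is reachable.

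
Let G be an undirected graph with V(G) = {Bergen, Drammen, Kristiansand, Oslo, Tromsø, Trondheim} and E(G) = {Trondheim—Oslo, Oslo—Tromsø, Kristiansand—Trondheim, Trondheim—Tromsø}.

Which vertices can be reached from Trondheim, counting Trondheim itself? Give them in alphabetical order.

Kristiansand, Oslo, Tromsø, Trondheim

Start at Trondheim.
Its neighbours: Kristiansand, Oslo, Tromsø.
Nothing further is reachable.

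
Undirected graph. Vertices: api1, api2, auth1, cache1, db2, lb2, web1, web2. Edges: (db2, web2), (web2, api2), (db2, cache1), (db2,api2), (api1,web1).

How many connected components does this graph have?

4

From api1: component {api1, web1}.
From api2: component {api2, cache1, db2, web2}.
From auth1: component {auth1}.
From lb2: component {lb2}.
That's 4 components.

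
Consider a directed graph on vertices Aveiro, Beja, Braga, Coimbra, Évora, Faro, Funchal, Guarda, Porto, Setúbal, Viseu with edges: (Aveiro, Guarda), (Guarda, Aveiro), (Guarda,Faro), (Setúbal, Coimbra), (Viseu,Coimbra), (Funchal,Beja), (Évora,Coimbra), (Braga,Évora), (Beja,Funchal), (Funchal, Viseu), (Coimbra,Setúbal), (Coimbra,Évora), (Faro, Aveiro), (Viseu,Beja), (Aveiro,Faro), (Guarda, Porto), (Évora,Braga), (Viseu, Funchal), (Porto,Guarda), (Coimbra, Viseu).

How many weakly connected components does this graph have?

2

From Aveiro: component {Aveiro, Faro, Guarda, Porto}.
From Beja: component {Beja, Braga, Coimbra, Évora, Funchal, Setúbal, Viseu}.
That's 2 components.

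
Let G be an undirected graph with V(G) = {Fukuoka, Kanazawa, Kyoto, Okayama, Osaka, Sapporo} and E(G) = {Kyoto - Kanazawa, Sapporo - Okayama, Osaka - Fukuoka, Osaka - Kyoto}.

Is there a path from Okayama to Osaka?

No

Explore from Okayama.
Distance 1: reach Sapporo.
The search is exhausted without reaching Osaka; it lies in a different component.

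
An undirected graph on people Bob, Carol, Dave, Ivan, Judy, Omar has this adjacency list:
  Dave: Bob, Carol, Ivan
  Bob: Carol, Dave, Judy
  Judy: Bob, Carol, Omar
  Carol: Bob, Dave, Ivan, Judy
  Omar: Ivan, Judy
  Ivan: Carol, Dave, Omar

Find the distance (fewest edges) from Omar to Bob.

2

Distance 0: Omar.
Distance 1: Ivan, Judy.
Distance 2: Bob, Carol, Dave — contains Bob.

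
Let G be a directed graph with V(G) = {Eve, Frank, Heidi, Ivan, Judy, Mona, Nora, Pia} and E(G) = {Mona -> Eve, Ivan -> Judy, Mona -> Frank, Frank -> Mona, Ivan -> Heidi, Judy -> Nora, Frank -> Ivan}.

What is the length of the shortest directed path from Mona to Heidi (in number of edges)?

3

Distance 0: Mona.
Distance 1: Eve, Frank.
Distance 2: Ivan.
Distance 3: Heidi, Judy — contains Heidi.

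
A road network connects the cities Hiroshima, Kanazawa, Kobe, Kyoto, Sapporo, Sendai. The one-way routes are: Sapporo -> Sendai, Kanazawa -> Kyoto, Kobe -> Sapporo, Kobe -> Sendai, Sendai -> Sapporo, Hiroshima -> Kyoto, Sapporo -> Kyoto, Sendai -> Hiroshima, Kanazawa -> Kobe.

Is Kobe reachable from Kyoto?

Kyoto has no outgoing edges, so nothing is reachable from it.

No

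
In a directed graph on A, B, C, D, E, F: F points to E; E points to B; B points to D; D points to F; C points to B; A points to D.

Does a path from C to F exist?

Yes

Explore from C.
Distance 1: reach B.
Distance 2: reach D.
Distance 3: reach F.
Found F.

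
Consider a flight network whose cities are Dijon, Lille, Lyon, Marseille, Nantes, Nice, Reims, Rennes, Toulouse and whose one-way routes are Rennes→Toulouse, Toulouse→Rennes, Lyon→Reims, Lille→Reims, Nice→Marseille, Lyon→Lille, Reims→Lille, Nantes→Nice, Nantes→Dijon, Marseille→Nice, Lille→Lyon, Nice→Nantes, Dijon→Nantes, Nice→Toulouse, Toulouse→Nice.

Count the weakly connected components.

2

From Dijon: component {Dijon, Marseille, Nantes, Nice, Rennes, Toulouse}.
From Lille: component {Lille, Lyon, Reims}.
That's 2 components.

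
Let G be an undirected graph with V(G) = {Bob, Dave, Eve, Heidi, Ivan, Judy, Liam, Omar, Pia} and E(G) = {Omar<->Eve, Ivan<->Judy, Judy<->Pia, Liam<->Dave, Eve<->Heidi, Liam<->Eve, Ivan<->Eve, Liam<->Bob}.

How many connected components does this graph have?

From Bob: component {Bob, Dave, Eve, Heidi, Ivan, Judy, Liam, Omar, Pia}.
That's 1 component.

1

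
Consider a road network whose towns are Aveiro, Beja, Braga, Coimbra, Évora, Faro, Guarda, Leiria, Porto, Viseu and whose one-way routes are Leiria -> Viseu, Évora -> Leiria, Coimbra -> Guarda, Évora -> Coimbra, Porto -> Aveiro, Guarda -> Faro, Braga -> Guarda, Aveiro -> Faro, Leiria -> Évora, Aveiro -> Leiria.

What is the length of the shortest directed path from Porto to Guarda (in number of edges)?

Distance 0: Porto.
Distance 1: Aveiro.
Distance 2: Faro, Leiria.
Distance 3: Évora, Viseu.
Distance 4: Coimbra.
Distance 5: Guarda — contains Guarda.

5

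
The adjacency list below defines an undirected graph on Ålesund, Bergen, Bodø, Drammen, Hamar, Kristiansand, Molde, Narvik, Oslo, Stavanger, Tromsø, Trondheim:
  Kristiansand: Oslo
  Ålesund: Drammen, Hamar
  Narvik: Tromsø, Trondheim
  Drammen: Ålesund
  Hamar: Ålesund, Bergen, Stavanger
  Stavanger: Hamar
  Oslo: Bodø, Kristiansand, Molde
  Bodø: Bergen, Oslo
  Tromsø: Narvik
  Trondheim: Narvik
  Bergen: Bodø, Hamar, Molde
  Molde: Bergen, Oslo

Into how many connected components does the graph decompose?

2

From Ålesund: component {Ålesund, Bergen, Bodø, Drammen, Hamar, Kristiansand, Molde, Oslo, Stavanger}.
From Narvik: component {Narvik, Tromsø, Trondheim}.
That's 2 components.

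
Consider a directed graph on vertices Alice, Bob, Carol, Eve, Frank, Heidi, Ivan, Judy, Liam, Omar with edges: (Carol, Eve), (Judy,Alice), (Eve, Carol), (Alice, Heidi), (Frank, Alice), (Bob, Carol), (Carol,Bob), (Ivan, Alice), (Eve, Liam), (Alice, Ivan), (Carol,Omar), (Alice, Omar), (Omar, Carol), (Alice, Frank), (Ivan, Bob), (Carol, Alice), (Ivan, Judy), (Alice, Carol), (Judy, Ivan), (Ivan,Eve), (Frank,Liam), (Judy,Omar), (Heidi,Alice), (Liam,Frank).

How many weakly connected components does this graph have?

From Alice: component {Alice, Bob, Carol, Eve, Frank, Heidi, Ivan, Judy, Liam, Omar}.
That's 1 component.

1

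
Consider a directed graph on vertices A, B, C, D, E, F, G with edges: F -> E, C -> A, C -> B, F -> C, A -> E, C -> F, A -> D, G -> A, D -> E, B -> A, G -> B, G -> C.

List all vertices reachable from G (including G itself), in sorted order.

A, B, C, D, E, F, G

Start at G.
Its neighbours: A, B, C.
Then their neighbours: D, E, F.
Every vertex is now reached.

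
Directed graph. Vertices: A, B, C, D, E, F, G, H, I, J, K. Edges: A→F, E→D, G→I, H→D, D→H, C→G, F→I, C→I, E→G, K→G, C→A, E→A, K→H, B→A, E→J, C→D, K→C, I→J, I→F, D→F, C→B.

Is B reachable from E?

No

Explore from E.
Distance 1: reach A, D, G, J.
Distance 2: reach F, H, I.
The search from E is exhausted; no directed path reaches B.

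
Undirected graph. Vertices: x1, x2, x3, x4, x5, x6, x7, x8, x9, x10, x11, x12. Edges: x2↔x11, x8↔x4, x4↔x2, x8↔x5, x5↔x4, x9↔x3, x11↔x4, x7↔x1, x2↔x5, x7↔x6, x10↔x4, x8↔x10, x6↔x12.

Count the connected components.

3

From x1: component {x1, x6, x7, x12}.
From x2: component {x2, x4, x5, x8, x10, x11}.
From x3: component {x3, x9}.
That's 3 components.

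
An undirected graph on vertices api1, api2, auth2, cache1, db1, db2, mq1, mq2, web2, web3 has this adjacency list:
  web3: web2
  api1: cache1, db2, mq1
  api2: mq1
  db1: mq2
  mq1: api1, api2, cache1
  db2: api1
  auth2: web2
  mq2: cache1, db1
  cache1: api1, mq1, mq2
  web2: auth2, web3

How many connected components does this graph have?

2

From api1: component {api1, api2, cache1, db1, db2, mq1, mq2}.
From auth2: component {auth2, web2, web3}.
That's 2 components.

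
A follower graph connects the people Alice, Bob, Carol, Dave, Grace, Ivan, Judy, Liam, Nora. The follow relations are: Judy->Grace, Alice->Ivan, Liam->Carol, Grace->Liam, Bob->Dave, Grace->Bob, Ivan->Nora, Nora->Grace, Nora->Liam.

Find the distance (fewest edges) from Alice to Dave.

Distance 0: Alice.
Distance 1: Ivan.
Distance 2: Nora.
Distance 3: Grace, Liam.
Distance 4: Bob, Carol.
Distance 5: Dave — contains Dave.

5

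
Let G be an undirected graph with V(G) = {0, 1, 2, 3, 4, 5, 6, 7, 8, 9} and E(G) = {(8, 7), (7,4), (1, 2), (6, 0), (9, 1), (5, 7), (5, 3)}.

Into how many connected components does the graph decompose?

From 0: component {0, 6}.
From 1: component {1, 2, 9}.
From 3: component {3, 4, 5, 7, 8}.
That's 3 components.

3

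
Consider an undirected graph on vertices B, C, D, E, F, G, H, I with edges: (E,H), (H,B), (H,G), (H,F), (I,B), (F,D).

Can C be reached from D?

No

Explore from D.
Distance 1: reach F.
Distance 2: reach H.
Distance 3: reach B, E, G.
Distance 4: reach I.
The search is exhausted without reaching C; it lies in a different component.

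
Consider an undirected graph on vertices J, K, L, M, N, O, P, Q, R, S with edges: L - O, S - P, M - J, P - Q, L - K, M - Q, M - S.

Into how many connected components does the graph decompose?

4

From J: component {J, M, P, Q, S}.
From K: component {K, L, O}.
From N: component {N}.
From R: component {R}.
That's 4 components.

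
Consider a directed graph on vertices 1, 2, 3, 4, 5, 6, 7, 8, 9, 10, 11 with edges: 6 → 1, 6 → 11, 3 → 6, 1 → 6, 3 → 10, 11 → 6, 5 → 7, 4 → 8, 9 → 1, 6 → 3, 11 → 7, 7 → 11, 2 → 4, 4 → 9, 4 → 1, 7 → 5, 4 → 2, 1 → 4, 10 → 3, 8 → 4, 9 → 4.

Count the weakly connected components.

1

From 1: component {1, 2, 3, 4, 5, 6, 7, 8, 9, 10, 11}.
That's 1 component.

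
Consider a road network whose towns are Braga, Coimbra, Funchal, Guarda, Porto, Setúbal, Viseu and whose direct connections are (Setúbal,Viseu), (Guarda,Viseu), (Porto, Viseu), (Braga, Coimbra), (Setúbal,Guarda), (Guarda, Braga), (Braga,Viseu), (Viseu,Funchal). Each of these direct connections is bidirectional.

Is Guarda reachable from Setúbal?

Yes

Explore from Setúbal.
Distance 1: reach Guarda, Viseu.
Found Guarda.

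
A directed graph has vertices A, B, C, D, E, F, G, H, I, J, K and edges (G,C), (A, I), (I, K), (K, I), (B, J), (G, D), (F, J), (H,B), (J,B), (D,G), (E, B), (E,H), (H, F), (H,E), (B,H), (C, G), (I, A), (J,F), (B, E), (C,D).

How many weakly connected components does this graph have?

From A: component {A, I, K}.
From B: component {B, E, F, H, J}.
From C: component {C, D, G}.
That's 3 components.

3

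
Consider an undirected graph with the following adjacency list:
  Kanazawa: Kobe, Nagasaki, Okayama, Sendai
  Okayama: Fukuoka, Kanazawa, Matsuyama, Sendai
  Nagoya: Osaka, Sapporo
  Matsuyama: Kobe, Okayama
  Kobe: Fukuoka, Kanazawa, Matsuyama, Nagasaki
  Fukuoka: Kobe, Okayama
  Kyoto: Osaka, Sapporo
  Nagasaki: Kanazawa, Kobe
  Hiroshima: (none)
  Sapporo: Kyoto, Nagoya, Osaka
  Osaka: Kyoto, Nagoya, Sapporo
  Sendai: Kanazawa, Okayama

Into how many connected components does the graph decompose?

From Fukuoka: component {Fukuoka, Kanazawa, Kobe, Matsuyama, Nagasaki, Okayama, Sendai}.
From Hiroshima: component {Hiroshima}.
From Kyoto: component {Kyoto, Nagoya, Osaka, Sapporo}.
That's 3 components.

3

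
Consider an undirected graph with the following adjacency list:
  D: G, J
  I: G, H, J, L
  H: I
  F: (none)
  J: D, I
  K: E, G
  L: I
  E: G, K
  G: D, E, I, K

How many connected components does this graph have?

2

From D: component {D, E, G, H, I, J, K, L}.
From F: component {F}.
That's 2 components.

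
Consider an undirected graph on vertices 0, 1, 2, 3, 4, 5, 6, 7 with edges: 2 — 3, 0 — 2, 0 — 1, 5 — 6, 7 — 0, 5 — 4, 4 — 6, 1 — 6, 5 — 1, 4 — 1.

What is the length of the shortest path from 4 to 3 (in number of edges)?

4

Distance 0: 4.
Distance 1: 1, 5, 6.
Distance 2: 0.
Distance 3: 2, 7.
Distance 4: 3 — contains 3.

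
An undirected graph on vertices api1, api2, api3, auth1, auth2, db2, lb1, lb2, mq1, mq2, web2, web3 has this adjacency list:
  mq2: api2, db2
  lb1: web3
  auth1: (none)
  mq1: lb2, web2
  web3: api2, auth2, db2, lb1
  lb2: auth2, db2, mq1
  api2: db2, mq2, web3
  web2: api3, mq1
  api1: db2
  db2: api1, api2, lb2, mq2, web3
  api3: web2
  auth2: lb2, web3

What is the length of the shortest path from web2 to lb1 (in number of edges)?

Distance 0: web2.
Distance 1: api3, mq1.
Distance 2: lb2.
Distance 3: auth2, db2.
Distance 4: api1, api2, mq2, web3.
Distance 5: lb1 — contains lb1.

5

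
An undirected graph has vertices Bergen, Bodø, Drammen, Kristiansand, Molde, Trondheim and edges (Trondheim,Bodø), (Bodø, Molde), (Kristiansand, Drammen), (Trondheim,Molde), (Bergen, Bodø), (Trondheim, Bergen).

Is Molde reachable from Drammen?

Explore from Drammen.
Distance 1: reach Kristiansand.
The search is exhausted without reaching Molde; it lies in a different component.

No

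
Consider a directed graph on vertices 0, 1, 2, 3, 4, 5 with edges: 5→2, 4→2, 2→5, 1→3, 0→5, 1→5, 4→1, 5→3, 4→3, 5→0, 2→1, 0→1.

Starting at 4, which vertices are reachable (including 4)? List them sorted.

Start at 4.
Its neighbours: 1, 2, 3.
Then their neighbours: 5.
Then next layer: 0.
Every vertex is now reached.

0, 1, 2, 3, 4, 5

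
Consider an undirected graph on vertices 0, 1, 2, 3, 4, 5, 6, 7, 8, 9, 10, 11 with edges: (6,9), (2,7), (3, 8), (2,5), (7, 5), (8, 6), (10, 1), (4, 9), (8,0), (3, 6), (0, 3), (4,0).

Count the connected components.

From 0: component {0, 3, 4, 6, 8, 9}.
From 1: component {1, 10}.
From 2: component {2, 5, 7}.
From 11: component {11}.
That's 4 components.

4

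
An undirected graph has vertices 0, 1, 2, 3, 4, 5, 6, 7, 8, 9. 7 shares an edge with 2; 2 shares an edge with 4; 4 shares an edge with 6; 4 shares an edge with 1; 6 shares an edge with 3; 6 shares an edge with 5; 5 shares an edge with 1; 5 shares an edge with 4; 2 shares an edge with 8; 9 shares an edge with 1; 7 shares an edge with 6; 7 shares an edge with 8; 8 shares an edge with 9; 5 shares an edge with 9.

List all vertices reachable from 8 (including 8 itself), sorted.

1, 2, 3, 4, 5, 6, 7, 8, 9

Start at 8.
Its neighbours: 2, 7, 9.
Then their neighbours: 1, 4, 5, 6.
Then next layer: 3.
Nothing further is reachable.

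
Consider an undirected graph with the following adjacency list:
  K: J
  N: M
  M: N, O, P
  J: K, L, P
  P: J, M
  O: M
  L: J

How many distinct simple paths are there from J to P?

1

J–P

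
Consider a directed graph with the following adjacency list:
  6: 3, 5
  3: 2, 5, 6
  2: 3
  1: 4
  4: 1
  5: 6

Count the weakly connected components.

From 1: component {1, 4}.
From 2: component {2, 3, 5, 6}.
That's 2 components.

2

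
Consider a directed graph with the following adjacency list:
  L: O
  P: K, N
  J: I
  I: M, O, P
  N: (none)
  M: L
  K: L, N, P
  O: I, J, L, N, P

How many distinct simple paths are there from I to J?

I→M→L→O→J
I→O→J
I→P→K→L→O→J

3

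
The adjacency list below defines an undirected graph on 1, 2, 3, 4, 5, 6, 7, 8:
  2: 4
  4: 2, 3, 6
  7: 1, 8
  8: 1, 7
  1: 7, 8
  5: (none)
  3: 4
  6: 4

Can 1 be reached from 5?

5 has no edges, so nothing is reachable from it.

No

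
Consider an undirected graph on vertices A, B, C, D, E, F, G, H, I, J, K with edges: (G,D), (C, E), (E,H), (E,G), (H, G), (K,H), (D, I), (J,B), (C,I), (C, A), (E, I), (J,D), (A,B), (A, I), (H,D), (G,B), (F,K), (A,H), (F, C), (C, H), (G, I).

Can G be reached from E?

Yes

Explore from E.
Distance 1: reach C, G, H, I.
Found G.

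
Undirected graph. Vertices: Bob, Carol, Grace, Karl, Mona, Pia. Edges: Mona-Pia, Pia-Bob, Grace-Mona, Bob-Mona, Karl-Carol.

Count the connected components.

From Bob: component {Bob, Grace, Mona, Pia}.
From Carol: component {Carol, Karl}.
That's 2 components.

2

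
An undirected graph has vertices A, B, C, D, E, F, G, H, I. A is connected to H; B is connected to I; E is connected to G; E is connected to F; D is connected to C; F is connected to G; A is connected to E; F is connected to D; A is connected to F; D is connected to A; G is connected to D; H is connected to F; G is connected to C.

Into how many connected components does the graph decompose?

From A: component {A, C, D, E, F, G, H}.
From B: component {B, I}.
That's 2 components.

2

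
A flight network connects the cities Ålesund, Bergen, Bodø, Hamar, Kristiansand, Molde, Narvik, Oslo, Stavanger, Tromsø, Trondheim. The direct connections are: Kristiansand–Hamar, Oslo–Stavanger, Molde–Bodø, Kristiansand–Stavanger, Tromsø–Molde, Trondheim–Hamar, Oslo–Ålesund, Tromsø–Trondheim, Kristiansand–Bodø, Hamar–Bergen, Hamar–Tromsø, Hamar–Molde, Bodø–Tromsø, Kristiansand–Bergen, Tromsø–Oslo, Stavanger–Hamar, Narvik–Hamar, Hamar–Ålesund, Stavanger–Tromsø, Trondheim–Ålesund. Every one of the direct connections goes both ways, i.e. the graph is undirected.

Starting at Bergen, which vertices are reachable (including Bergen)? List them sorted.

Start at Bergen.
Its neighbours: Hamar, Kristiansand.
Then their neighbours: Ålesund, Bodø, Molde, Narvik, Stavanger, Tromsø, Trondheim.
Then next layer: Oslo.
Every vertex is now reached.

Ålesund, Bergen, Bodø, Hamar, Kristiansand, Molde, Narvik, Oslo, Stavanger, Tromsø, Trondheim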